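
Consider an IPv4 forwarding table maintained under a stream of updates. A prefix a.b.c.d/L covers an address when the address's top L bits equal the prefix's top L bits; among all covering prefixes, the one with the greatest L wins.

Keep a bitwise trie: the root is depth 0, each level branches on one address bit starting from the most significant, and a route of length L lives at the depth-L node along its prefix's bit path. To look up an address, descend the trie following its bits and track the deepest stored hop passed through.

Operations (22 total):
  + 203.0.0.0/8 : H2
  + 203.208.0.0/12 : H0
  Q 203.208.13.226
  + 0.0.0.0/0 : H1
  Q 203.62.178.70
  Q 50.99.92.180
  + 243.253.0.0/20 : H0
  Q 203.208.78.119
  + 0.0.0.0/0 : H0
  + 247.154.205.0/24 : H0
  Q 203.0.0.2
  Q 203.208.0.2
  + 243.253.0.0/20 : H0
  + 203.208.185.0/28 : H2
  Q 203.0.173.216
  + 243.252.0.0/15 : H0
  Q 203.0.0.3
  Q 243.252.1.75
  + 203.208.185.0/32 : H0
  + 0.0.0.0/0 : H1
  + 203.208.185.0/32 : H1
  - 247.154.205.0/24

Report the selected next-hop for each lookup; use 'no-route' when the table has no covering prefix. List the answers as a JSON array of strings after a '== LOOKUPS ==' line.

Apply in order:
  + 203.0.0.0/8 (H2) depth=8
  + 203.208.0.0/12 (H0) depth=12
  Q 203.208.13.226: descend 110010111101 ; hops seen [H2,H0] ; pick H0
  + 0.0.0.0/0 (H1) depth=0
  Q 203.62.178.70: descend 11001011 ; hops seen [H1,H2] ; pick H2
  Q 50.99.92.180: descend ε ; hops seen [H1] ; pick H1
  + 243.253.0.0/20 (H0) depth=20
  Q 203.208.78.119: descend 110010111101 ; hops seen [H1,H2,H0] ; pick H0
  + 0.0.0.0/0 (H0) depth=0
  + 247.154.205.0/24 (H0) depth=24
  Q 203.0.0.2: descend 11001011 ; hops seen [H0,H2] ; pick H2
  Q 203.208.0.2: descend 110010111101 ; hops seen [H0,H2,H0] ; pick H0
  + 243.253.0.0/20 (H0) depth=20
  + 203.208.185.0/28 (H2) depth=28
  Q 203.0.173.216: descend 11001011 ; hops seen [H0,H2] ; pick H2
  + 243.252.0.0/15 (H0) depth=15
  Q 203.0.0.3: descend 11001011 ; hops seen [H0,H2] ; pick H2
  Q 243.252.1.75: descend 111100111111110 ; hops seen [H0,H0] ; pick H0
  + 203.208.185.0/32 (H0) depth=32
  + 0.0.0.0/0 (H1) depth=0
  + 203.208.185.0/32 (H1) depth=32
  del 247.154.205.0/24 (clear depth 24)

== LOOKUPS ==
["H0","H2","H1","H0","H2","H0","H2","H2","H0"]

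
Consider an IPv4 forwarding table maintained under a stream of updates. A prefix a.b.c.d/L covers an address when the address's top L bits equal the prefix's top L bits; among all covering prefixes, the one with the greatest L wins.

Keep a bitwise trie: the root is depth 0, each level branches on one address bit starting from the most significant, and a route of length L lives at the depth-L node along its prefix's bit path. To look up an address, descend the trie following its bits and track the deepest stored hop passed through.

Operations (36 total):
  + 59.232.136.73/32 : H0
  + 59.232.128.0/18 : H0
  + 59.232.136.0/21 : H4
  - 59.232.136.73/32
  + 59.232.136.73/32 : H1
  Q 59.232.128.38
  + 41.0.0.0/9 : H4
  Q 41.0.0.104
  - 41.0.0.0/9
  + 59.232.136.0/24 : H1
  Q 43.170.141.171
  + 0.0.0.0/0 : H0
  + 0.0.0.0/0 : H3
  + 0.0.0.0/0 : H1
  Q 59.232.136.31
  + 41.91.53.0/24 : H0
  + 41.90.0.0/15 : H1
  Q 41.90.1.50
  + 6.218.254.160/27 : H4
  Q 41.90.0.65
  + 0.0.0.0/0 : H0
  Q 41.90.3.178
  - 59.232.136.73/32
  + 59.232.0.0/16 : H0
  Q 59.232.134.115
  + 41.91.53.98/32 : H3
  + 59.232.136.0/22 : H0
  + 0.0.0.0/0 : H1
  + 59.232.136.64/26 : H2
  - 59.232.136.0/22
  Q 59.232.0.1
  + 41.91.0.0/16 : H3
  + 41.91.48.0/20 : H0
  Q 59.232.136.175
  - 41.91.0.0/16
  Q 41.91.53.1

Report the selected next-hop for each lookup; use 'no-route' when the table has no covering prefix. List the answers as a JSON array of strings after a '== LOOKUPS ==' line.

Process each operation:
  add 59.232.136.73/32 -> H0 at depth 32
  add 59.232.128.0/18 -> H0 at depth 18
  add 59.232.136.0/21 -> H4 at depth 21
  del 59.232.136.73/32 (clear depth 32)
  add 59.232.136.73/32 -> H1 at depth 32
  ? 59.232.128.38  path d0:-→d1:-→d2:-→d3:-→d4:-→d5:-→d6:-→d7:-→d8:-→d9:-→d10:-→d11:-→d12:-→d13:-→d14:-→d15:-→d16:-→d17:-→d18:H0→d19:-→d20:-  best=H0
  add 41.0.0.0/9 -> H4 at depth 9
  ? 41.0.0.104  path d0:-→d1:-→d2:-→d3:-→d4:-→d5:-→d6:-→d7:-→d8:-→d9:H4  best=H4
  del 41.0.0.0/9 (clear depth 9)
  add 59.232.136.0/24 -> H1 at depth 24
  ? 43.170.141.171  path d0:-→d1:-→d2:-→d3:-→d4:-→d5:-→d6:-  best=no-route
  add 0.0.0.0/0 -> H0 at depth 0
  add 0.0.0.0/0 -> H3 at depth 0
  add 0.0.0.0/0 -> H1 at depth 0
  ? 59.232.136.31  path d0:H1→d1:-→d2:-→d3:-→d4:-→d5:-→d6:-→d7:-→d8:-→d9:-→d10:-→d11:-→d12:-→d13:-→d14:-→d15:-→d16:-→d17:-→d18:H0→d19:-→d20:-→d21:H4→d22:-→d23:-→d24:H1→d25:-  best=H1
  add 41.91.53.0/24 -> H0 at depth 24
  add 41.90.0.0/15 -> H1 at depth 15
  ? 41.90.1.50  path d0:H1→d1:-→d2:-→d3:-→d4:-→d5:-→d6:-→d7:-→d8:-→d9:-→d10:-→d11:-→d12:-→d13:-→d14:-→d15:H1  best=H1
  add 6.218.254.160/27 -> H4 at depth 27
  ? 41.90.0.65  path d0:H1→d1:-→d2:-→d3:-→d4:-→d5:-→d6:-→d7:-→d8:-→d9:-→d10:-→d11:-→d12:-→d13:-→d14:-→d15:H1  best=H1
  add 0.0.0.0/0 -> H0 at depth 0
  ? 41.90.3.178  path d0:H0→d1:-→d2:-→d3:-→d4:-→d5:-→d6:-→d7:-→d8:-→d9:-→d10:-→d11:-→d12:-→d13:-→d14:-→d15:H1  best=H1
  del 59.232.136.73/32 (clear depth 32)
  add 59.232.0.0/16 -> H0 at depth 16
  ? 59.232.134.115  path d0:H0→d1:-→d2:-→d3:-→d4:-→d5:-→d6:-→d7:-→d8:-→d9:-→d10:-→d11:-→d12:-→d13:-→d14:-→d15:-→d16:H0→d17:-→d18:H0→d19:-→d20:-  best=H0
  add 41.91.53.98/32 -> H3 at depth 32
  add 59.232.136.0/22 -> H0 at depth 22
  add 0.0.0.0/0 -> H1 at depth 0
  add 59.232.136.64/26 -> H2 at depth 26
  del 59.232.136.0/22 (clear depth 22)
  ? 59.232.0.1  path d0:H1→d1:-→d2:-→d3:-→d4:-→d5:-→d6:-→d7:-→d8:-→d9:-→d10:-→d11:-→d12:-→d13:-→d14:-→d15:-→d16:H0  best=H0
  add 41.91.0.0/16 -> H3 at depth 16
  add 41.91.48.0/20 -> H0 at depth 20
  ? 59.232.136.175  path d0:H1→d1:-→d2:-→d3:-→d4:-→d5:-→d6:-→d7:-→d8:-→d9:-→d10:-→d11:-→d12:-→d13:-→d14:-→d15:-→d16:H0→d17:-→d18:H0→d19:-→d20:-→d21:H4→d22:-→d23:-→d24:H1  best=H1
  del 41.91.0.0/16 (clear depth 16)
  ? 41.91.53.1  path d0:H1→d1:-→d2:-→d3:-→d4:-→d5:-→d6:-→d7:-→d8:-→d9:-→d10:-→d11:-→d12:-→d13:-→d14:-→d15:H1→d16:-→d17:-→d18:-→d19:-→d20:H0→d21:-→d22:-→d23:-→d24:H0→d25:-  best=H0

== LOOKUPS ==
["H0","H4","no-route","H1","H1","H1","H1","H0","H0","H1","H0"]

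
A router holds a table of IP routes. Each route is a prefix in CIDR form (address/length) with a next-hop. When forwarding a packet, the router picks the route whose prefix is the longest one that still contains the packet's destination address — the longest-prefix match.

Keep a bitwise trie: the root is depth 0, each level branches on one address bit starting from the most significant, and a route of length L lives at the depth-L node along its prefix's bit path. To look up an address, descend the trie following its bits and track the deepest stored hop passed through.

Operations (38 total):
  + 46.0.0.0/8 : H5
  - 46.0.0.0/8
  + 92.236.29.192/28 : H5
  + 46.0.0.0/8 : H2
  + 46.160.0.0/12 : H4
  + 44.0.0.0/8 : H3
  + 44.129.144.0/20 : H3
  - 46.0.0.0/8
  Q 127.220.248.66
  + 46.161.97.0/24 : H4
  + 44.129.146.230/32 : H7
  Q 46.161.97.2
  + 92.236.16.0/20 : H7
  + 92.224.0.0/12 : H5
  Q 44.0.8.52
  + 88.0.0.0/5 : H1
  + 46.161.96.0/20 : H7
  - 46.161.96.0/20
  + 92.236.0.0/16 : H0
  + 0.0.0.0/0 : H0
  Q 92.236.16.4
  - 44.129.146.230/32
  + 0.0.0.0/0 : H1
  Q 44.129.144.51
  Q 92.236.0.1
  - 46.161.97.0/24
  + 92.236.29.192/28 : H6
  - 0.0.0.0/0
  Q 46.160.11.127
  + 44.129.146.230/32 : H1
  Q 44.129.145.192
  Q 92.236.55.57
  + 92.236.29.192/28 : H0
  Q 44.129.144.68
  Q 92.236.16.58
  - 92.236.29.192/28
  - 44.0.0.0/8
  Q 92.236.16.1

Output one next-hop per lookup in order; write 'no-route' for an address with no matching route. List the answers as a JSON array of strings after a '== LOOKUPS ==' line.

Apply in order:
  + 46.0.0.0/8 (H5) depth=8
  - 46.0.0.0/8 clear@8
  + 92.236.29.192/28 (H5) depth=28
  + 46.0.0.0/8 (H2) depth=8
  + 46.160.0.0/12 (H4) depth=12
  + 44.0.0.0/8 (H3) depth=8
  + 44.129.144.0/20 (H3) depth=20
  - 46.0.0.0/8 clear@8
  Q 127.220.248.66: descend 01 ; hops seen [∅] ; pick no-route
  + 46.161.97.0/24 (H4) depth=24
  + 44.129.146.230/32 (H7) depth=32
  Q 46.161.97.2: descend 001011101010000101100001 ; hops seen [H4,H4] ; pick H4
  + 92.236.16.0/20 (H7) depth=20
  + 92.224.0.0/12 (H5) depth=12
  Q 44.0.8.52: descend 00101100 ; hops seen [H3] ; pick H3
  + 88.0.0.0/5 (H1) depth=5
  + 46.161.96.0/20 (H7) depth=20
  - 46.161.96.0/20 clear@20
  + 92.236.0.0/16 (H0) depth=16
  + 0.0.0.0/0 (H0) depth=0
  Q 92.236.16.4: descend 01011100111011000001 ; hops seen [H0,H1,H5,H0,H7] ; pick H7
  - 44.129.146.230/32 clear@32
  + 0.0.0.0/0 (H1) depth=0
  Q 44.129.144.51: descend 0010110010000001100100 ; hops seen [H1,H3,H3] ; pick H3
  Q 92.236.0.1: descend 0101110011101100000 ; hops seen [H1,H1,H5,H0] ; pick H0
  - 46.161.97.0/24 clear@24
  + 92.236.29.192/28 (H6) depth=28
  - 0.0.0.0/0 clear@0
  Q 46.160.11.127: descend 001011101010000 ; hops seen [H4] ; pick H4
  + 44.129.146.230/32 (H1) depth=32
  Q 44.129.145.192: descend 0010110010000001100100 ; hops seen [H3,H3] ; pick H3
  Q 92.236.55.57: descend 010111001110110000 ; hops seen [H1,H5,H0] ; pick H0
  + 92.236.29.192/28 (H0) depth=28
  Q 44.129.144.68: descend 0010110010000001100100 ; hops seen [H3,H3] ; pick H3
  Q 92.236.16.58: descend 01011100111011000001 ; hops seen [H1,H5,H0,H7] ; pick H7
  - 92.236.29.192/28 clear@28
  - 44.0.0.0/8 clear@8
  Q 92.236.16.1: descend 01011100111011000001 ; hops seen [H1,H5,H0,H7] ; pick H7

== LOOKUPS ==
["no-route","H4","H3","H7","H3","H0","H4","H3","H0","H3","H7","H7"]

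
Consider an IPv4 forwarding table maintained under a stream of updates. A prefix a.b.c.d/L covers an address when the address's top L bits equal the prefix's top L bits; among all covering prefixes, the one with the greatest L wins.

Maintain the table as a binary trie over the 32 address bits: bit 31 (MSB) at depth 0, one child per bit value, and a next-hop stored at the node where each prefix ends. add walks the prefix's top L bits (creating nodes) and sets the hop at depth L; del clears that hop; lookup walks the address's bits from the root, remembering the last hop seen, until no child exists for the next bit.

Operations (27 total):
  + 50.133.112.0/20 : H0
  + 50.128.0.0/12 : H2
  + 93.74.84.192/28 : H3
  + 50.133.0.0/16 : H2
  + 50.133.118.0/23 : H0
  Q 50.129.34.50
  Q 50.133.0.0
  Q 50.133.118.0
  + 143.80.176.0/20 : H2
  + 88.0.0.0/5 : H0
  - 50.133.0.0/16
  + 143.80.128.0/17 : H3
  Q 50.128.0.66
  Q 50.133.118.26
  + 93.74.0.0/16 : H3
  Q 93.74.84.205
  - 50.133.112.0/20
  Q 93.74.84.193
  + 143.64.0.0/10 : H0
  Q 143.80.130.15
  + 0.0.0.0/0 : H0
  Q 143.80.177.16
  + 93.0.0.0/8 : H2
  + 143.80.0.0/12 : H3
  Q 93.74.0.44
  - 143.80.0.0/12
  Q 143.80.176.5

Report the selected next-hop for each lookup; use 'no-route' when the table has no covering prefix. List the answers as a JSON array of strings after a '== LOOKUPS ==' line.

Trace:
  + 50.133.112.0/20 (H0) depth=20
  + 50.128.0.0/12 (H2) depth=12
  + 93.74.84.192/28 (H3) depth=28
  + 50.133.0.0/16 (H2) depth=16
  + 50.133.118.0/23 (H0) depth=23
  ? 50.129.34.50  path d0:-→d1:-→d2:-→d3:-→d4:-→d5:-→d6:-→d7:-→d8:-→d9:-→d10:-→d11:-→d12:H2→d13:-  best=H2
  ? 50.133.0.0  path d0:-→d1:-→d2:-→d3:-→d4:-→d5:-→d6:-→d7:-→d8:-→d9:-→d10:-→d11:-→d12:H2→d13:-→d14:-→d15:-→d16:H2→d17:-  best=H2
  ? 50.133.118.0  path d0:-→d1:-→d2:-→d3:-→d4:-→d5:-→d6:-→d7:-→d8:-→d9:-→d10:-→d11:-→d12:H2→d13:-→d14:-→d15:-→d16:H2→d17:-→d18:-→d19:-→d20:H0→d21:-→d22:-→d23:H0  best=H0
  + 143.80.176.0/20 (H2) depth=20
  + 88.0.0.0/5 (H0) depth=5
  del 50.133.0.0/16 (clear depth 16)
  + 143.80.128.0/17 (H3) depth=17
  ? 50.128.0.66  path d0:-→d1:-→d2:-→d3:-→d4:-→d5:-→d6:-→d7:-→d8:-→d9:-→d10:-→d11:-→d12:H2→d13:-  best=H2
  ? 50.133.118.26  path d0:-→d1:-→d2:-→d3:-→d4:-→d5:-→d6:-→d7:-→d8:-→d9:-→d10:-→d11:-→d12:H2→d13:-→d14:-→d15:-→d16:-→d17:-→d18:-→d19:-→d20:H0→d21:-→d22:-→d23:H0  best=H0
  + 93.74.0.0/16 (H3) depth=16
  ? 93.74.84.205  path d0:-→d1:-→d2:-→d3:-→d4:-→d5:H0→d6:-→d7:-→d8:-→d9:-→d10:-→d11:-→d12:-→d13:-→d14:-→d15:-→d16:H3→d17:-→d18:-→d19:-→d20:-→d21:-→d22:-→d23:-→d24:-→d25:-→d26:-→d27:-→d28:H3  best=H3
  del 50.133.112.0/20 (clear depth 20)
  ? 93.74.84.193  path d0:-→d1:-→d2:-→d3:-→d4:-→d5:H0→d6:-→d7:-→d8:-→d9:-→d10:-→d11:-→d12:-→d13:-→d14:-→d15:-→d16:H3→d17:-→d18:-→d19:-→d20:-→d21:-→d22:-→d23:-→d24:-→d25:-→d26:-→d27:-→d28:H3  best=H3
  + 143.64.0.0/10 (H0) depth=10
  ? 143.80.130.15  path d0:-→d1:-→d2:-→d3:-→d4:-→d5:-→d6:-→d7:-→d8:-→d9:-→d10:H0→d11:-→d12:-→d13:-→d14:-→d15:-→d16:-→d17:H3→d18:-  best=H3
  + 0.0.0.0/0 (H0) depth=0
  ? 143.80.177.16  path d0:H0→d1:-→d2:-→d3:-→d4:-→d5:-→d6:-→d7:-→d8:-→d9:-→d10:H0→d11:-→d12:-→d13:-→d14:-→d15:-→d16:-→d17:H3→d18:-→d19:-→d20:H2  best=H2
  + 93.0.0.0/8 (H2) depth=8
  + 143.80.0.0/12 (H3) depth=12
  ? 93.74.0.44  path d0:H0→d1:-→d2:-→d3:-→d4:-→d5:H0→d6:-→d7:-→d8:H2→d9:-→d10:-→d11:-→d12:-→d13:-→d14:-→d15:-→d16:H3→d17:-  best=H3
  del 143.80.0.0/12 (clear depth 12)
  ? 143.80.176.5  path d0:H0→d1:-→d2:-→d3:-→d4:-→d5:-→d6:-→d7:-→d8:-→d9:-→d10:H0→d11:-→d12:-→d13:-→d14:-→d15:-→d16:-→d17:H3→d18:-→d19:-→d20:H2  best=H2

== LOOKUPS ==
["H2","H2","H0","H2","H0","H3","H3","H3","H2","H3","H2"]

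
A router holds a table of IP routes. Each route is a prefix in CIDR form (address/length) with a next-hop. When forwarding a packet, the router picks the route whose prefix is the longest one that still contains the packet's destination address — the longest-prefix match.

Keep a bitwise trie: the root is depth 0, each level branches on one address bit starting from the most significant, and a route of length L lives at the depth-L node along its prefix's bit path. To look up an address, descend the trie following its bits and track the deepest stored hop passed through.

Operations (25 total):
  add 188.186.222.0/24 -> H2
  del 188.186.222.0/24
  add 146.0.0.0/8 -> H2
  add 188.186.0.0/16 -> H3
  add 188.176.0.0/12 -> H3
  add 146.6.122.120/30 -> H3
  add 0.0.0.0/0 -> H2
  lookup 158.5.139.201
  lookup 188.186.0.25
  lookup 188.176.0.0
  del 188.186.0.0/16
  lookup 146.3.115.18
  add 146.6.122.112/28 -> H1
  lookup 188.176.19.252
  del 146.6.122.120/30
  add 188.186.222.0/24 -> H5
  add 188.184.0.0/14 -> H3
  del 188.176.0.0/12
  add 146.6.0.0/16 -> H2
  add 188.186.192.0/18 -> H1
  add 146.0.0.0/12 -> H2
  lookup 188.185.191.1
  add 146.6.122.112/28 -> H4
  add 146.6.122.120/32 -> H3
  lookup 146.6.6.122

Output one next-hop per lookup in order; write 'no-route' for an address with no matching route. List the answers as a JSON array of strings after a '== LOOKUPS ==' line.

Trace:
  + 188.186.222.0/24 (H2) depth=24
  - 188.186.222.0/24 clear@24
  + 146.0.0.0/8 (H2) depth=8
  + 188.186.0.0/16 (H3) depth=16
  + 188.176.0.0/12 (H3) depth=12
  + 146.6.122.120/30 (H3) depth=30
  + 0.0.0.0/0 (H2) depth=0
  lookup 158.5.139.201: bits 1001 walk d0:H2→d1:-→d2:-→d3:-→d4:- -> H2
  lookup 188.186.0.25: bits 1011110010111010 walk d0:H2→d1:-→d2:-→d3:-→d4:-→d5:-→d6:-→d7:-→d8:-→d9:-→d10:-→d11:-→d12:H3→d13:-→d14:-→d15:-→d16:H3 -> H3
  lookup 188.176.0.0: bits 101111001011 walk d0:H2→d1:-→d2:-→d3:-→d4:-→d5:-→d6:-→d7:-→d8:-→d9:-→d10:-→d11:-→d12:H3 -> H3
  - 188.186.0.0/16 clear@16
  lookup 146.3.115.18: bits 1001001000000 walk d0:H2→d1:-→d2:-→d3:-→d4:-→d5:-→d6:-→d7:-→d8:H2→d9:-→d10:-→d11:-→d12:-→d13:- -> H2
  + 146.6.122.112/28 (H1) depth=28
  lookup 188.176.19.252: bits 101111001011 walk d0:H2→d1:-→d2:-→d3:-→d4:-→d5:-→d6:-→d7:-→d8:-→d9:-→d10:-→d11:-→d12:H3 -> H3
  - 146.6.122.120/30 clear@30
  + 188.186.222.0/24 (H5) depth=24
  + 188.184.0.0/14 (H3) depth=14
  - 188.176.0.0/12 clear@12
  + 146.6.0.0/16 (H2) depth=16
  + 188.186.192.0/18 (H1) depth=18
  + 146.0.0.0/12 (H2) depth=12
  lookup 188.185.191.1: bits 10111100101110 walk d0:H2→d1:-→d2:-→d3:-→d4:-→d5:-→d6:-→d7:-→d8:-→d9:-→d10:-→d11:-→d12:-→d13:-→d14:H3 -> H3
  + 146.6.122.112/28 (H4) depth=28
  + 146.6.122.120/32 (H3) depth=32
  lookup 146.6.6.122: bits 10010010000001100 walk d0:H2→d1:-→d2:-→d3:-→d4:-→d5:-→d6:-→d7:-→d8:H2→d9:-→d10:-→d11:-→d12:H2→d13:-→d14:-→d15:-→d16:H2→d17:- -> H2

== LOOKUPS ==
["H2","H3","H3","H2","H3","H3","H2"]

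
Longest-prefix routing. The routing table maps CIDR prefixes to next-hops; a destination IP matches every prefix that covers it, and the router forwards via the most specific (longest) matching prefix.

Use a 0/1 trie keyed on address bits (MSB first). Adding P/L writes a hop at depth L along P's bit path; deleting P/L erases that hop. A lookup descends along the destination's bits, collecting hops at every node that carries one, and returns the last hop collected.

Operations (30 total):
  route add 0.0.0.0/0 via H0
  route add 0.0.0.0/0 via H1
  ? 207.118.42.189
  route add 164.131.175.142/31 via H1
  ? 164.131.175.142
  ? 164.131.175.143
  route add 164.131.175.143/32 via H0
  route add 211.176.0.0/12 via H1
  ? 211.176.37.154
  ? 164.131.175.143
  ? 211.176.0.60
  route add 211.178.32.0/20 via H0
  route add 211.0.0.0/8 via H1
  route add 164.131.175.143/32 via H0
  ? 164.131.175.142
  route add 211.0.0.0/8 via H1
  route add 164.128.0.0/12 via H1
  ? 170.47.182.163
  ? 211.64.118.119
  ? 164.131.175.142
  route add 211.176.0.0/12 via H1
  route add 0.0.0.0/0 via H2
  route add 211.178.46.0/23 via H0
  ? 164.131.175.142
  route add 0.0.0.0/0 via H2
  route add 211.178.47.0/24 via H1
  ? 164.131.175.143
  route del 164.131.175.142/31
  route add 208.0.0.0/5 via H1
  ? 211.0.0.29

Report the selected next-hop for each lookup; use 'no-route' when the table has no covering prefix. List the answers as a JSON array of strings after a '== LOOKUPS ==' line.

Trace:
  + 0.0.0.0/0 (H0) depth=0
  + 0.0.0.0/0 (H1) depth=0
  lookup 207.118.42.189: bits ε walk d0:H1 -> H1
  + 164.131.175.142/31 (H1) depth=31
  lookup 164.131.175.142: bits 1010010010000011101011111000111 walk d0:H1→d1:-→d2:-→d3:-→d4:-→d5:-→d6:-→d7:-→d8:-→d9:-→d10:-→d11:-→d12:-→d13:-→d14:-→d15:-→d16:-→d17:-→d18:-→d19:-→d20:-→d21:-→d22:-→d23:-→d24:-→d25:-→d26:-→d27:-→d28:-→d29:-→d30:-→d31:H1 -> H1
  lookup 164.131.175.143: bits 1010010010000011101011111000111 walk d0:H1→d1:-→d2:-→d3:-→d4:-→d5:-→d6:-→d7:-→d8:-→d9:-→d10:-→d11:-→d12:-→d13:-→d14:-→d15:-→d16:-→d17:-→d18:-→d19:-→d20:-→d21:-→d22:-→d23:-→d24:-→d25:-→d26:-→d27:-→d28:-→d29:-→d30:-→d31:H1 -> H1
  + 164.131.175.143/32 (H0) depth=32
  + 211.176.0.0/12 (H1) depth=12
  lookup 211.176.37.154: bits 110100111011 walk d0:H1→d1:-→d2:-→d3:-→d4:-→d5:-→d6:-→d7:-→d8:-→d9:-→d10:-→d11:-→d12:H1 -> H1
  lookup 164.131.175.143: bits 10100100100000111010111110001111 walk d0:H1→d1:-→d2:-→d3:-→d4:-→d5:-→d6:-→d7:-→d8:-→d9:-→d10:-→d11:-→d12:-→d13:-→d14:-→d15:-→d16:-→d17:-→d18:-→d19:-→d20:-→d21:-→d22:-→d23:-→d24:-→d25:-→d26:-→d27:-→d28:-→d29:-→d30:-→d31:H1→d32:H0 -> H0
  lookup 211.176.0.60: bits 110100111011 walk d0:H1→d1:-→d2:-→d3:-→d4:-→d5:-→d6:-→d7:-→d8:-→d9:-→d10:-→d11:-→d12:H1 -> H1
  + 211.178.32.0/20 (H0) depth=20
  + 211.0.0.0/8 (H1) depth=8
  + 164.131.175.143/32 (H0) depth=32
  lookup 164.131.175.142: bits 1010010010000011101011111000111 walk d0:H1→d1:-→d2:-→d3:-→d4:-→d5:-→d6:-→d7:-→d8:-→d9:-→d10:-→d11:-→d12:-→d13:-→d14:-→d15:-→d16:-→d17:-→d18:-→d19:-→d20:-→d21:-→d22:-→d23:-→d24:-→d25:-→d26:-→d27:-→d28:-→d29:-→d30:-→d31:H1 -> H1
  + 211.0.0.0/8 (H1) depth=8
  + 164.128.0.0/12 (H1) depth=12
  lookup 170.47.182.163: bits 1010 walk d0:H1→d1:-→d2:-→d3:-→d4:- -> H1
  lookup 211.64.118.119: bits 11010011 walk d0:H1→d1:-→d2:-→d3:-→d4:-→d5:-→d6:-→d7:-→d8:H1 -> H1
  lookup 164.131.175.142: bits 1010010010000011101011111000111 walk d0:H1→d1:-→d2:-→d3:-→d4:-→d5:-→d6:-→d7:-→d8:-→d9:-→d10:-→d11:-→d12:H1→d13:-→d14:-→d15:-→d16:-→d17:-→d18:-→d19:-→d20:-→d21:-→d22:-→d23:-→d24:-→d25:-→d26:-→d27:-→d28:-→d29:-→d30:-→d31:H1 -> H1
  + 211.176.0.0/12 (H1) depth=12
  + 0.0.0.0/0 (H2) depth=0
  + 211.178.46.0/23 (H0) depth=23
  lookup 164.131.175.142: bits 1010010010000011101011111000111 walk d0:H2→d1:-→d2:-→d3:-→d4:-→d5:-→d6:-→d7:-→d8:-→d9:-→d10:-→d11:-→d12:H1→d13:-→d14:-→d15:-→d16:-→d17:-→d18:-→d19:-→d20:-→d21:-→d22:-→d23:-→d24:-→d25:-→d26:-→d27:-→d28:-→d29:-→d30:-→d31:H1 -> H1
  + 0.0.0.0/0 (H2) depth=0
  + 211.178.47.0/24 (H1) depth=24
  lookup 164.131.175.143: bits 10100100100000111010111110001111 walk d0:H2→d1:-→d2:-→d3:-→d4:-→d5:-→d6:-→d7:-→d8:-→d9:-→d10:-→d11:-→d12:H1→d13:-→d14:-→d15:-→d16:-→d17:-→d18:-→d19:-→d20:-→d21:-→d22:-→d23:-→d24:-→d25:-→d26:-→d27:-→d28:-→d29:-→d30:-→d31:H1→d32:H0 -> H0
  - 164.131.175.142/31 clear@31
  + 208.0.0.0/5 (H1) depth=5
  lookup 211.0.0.29: bits 11010011 walk d0:H2→d1:-→d2:-→d3:-→d4:-→d5:H1→d6:-→d7:-→d8:H1 -> H1

== LOOKUPS ==
["H1","H1","H1","H1","H0","H1","H1","H1","H1","H1","H1","H0","H1"]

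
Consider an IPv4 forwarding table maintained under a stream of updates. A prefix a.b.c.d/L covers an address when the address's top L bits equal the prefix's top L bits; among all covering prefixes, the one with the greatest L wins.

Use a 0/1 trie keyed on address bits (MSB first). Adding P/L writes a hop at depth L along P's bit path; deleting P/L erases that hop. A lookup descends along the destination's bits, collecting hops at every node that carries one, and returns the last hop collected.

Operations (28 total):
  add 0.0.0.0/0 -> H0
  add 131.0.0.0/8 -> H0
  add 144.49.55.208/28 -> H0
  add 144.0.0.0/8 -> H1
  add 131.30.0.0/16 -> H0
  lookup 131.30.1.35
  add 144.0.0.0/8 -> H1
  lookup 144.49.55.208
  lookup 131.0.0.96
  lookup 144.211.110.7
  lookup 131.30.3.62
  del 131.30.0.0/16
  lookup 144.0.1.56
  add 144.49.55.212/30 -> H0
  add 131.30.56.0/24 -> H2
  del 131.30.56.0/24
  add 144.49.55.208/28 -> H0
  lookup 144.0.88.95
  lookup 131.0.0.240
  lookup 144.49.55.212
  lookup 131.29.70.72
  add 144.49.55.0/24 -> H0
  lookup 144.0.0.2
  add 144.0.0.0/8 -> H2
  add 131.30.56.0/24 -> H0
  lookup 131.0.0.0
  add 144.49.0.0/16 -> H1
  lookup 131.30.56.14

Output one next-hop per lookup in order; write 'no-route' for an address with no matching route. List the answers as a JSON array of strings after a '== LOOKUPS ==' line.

Process each operation:
  add 0.0.0.0/0 -> H0 at depth 0
  add 131.0.0.0/8 -> H0 at depth 8
  add 144.49.55.208/28 -> H0 at depth 28
  add 144.0.0.0/8 -> H1 at depth 8
  add 131.30.0.0/16 -> H0 at depth 16
  Q 131.30.1.35: descend 1000001100011110 ; hops seen [H0,H0,H0] ; pick H0
  add 144.0.0.0/8 -> H1 at depth 8
  Q 144.49.55.208: descend 1001000000110001001101111101 ; hops seen [H0,H1,H0] ; pick H0
  Q 131.0.0.96: descend 10000011000 ; hops seen [H0,H0] ; pick H0
  Q 144.211.110.7: descend 10010000 ; hops seen [H0,H1] ; pick H1
  Q 131.30.3.62: descend 1000001100011110 ; hops seen [H0,H0,H0] ; pick H0
  del 131.30.0.0/16 (clear depth 16)
  Q 144.0.1.56: descend 1001000000 ; hops seen [H0,H1] ; pick H1
  add 144.49.55.212/30 -> H0 at depth 30
  add 131.30.56.0/24 -> H2 at depth 24
  del 131.30.56.0/24 (clear depth 24)
  add 144.49.55.208/28 -> H0 at depth 28
  Q 144.0.88.95: descend 1001000000 ; hops seen [H0,H1] ; pick H1
  Q 131.0.0.240: descend 10000011000 ; hops seen [H0,H0] ; pick H0
  Q 144.49.55.212: descend 100100000011000100110111110101 ; hops seen [H0,H1,H0,H0] ; pick H0
  Q 131.29.70.72: descend 10000011000111 ; hops seen [H0,H0] ; pick H0
  add 144.49.55.0/24 -> H0 at depth 24
  Q 144.0.0.2: descend 1001000000 ; hops seen [H0,H1] ; pick H1
  add 144.0.0.0/8 -> H2 at depth 8
  add 131.30.56.0/24 -> H0 at depth 24
  Q 131.0.0.0: descend 10000011000 ; hops seen [H0,H0] ; pick H0
  add 144.49.0.0/16 -> H1 at depth 16
  Q 131.30.56.14: descend 100000110001111000111000 ; hops seen [H0,H0,H0] ; pick H0

== LOOKUPS ==
["H0","H0","H0","H1","H0","H1","H1","H0","H0","H0","H1","H0","H0"]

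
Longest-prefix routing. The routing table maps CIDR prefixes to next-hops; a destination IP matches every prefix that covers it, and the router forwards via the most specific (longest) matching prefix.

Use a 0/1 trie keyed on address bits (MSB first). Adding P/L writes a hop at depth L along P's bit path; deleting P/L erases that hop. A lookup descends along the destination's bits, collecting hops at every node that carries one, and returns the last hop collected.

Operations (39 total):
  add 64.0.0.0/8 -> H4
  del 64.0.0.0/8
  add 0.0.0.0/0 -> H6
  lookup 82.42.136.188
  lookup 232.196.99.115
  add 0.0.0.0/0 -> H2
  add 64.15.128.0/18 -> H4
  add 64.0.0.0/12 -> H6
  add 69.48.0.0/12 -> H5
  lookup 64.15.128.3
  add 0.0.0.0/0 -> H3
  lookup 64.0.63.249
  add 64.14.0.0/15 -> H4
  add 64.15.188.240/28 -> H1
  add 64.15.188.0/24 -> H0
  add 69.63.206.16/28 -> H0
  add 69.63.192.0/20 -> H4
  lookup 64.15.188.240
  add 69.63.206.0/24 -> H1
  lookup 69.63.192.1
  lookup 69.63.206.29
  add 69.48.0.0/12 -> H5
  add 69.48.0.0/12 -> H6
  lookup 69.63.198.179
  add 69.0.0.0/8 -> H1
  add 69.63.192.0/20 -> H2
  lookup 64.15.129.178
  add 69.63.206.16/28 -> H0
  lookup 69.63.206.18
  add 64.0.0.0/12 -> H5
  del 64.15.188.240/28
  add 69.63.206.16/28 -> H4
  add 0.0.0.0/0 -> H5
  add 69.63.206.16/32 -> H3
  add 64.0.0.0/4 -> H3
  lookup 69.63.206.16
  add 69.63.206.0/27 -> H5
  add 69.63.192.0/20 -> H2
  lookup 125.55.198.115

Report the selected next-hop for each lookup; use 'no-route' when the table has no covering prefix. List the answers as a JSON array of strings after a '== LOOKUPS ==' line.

Process each operation:
  + 64.0.0.0/8 (H4) depth=8
  - 64.0.0.0/8 clear@8
  + 0.0.0.0/0 (H6) depth=0
  ? 82.42.136.188  path d0:H6→d1:-→d2:-→d3:-  best=H6
  ? 232.196.99.115  path d0:H6  best=H6
  + 0.0.0.0/0 (H2) depth=0
  + 64.15.128.0/18 (H4) depth=18
  + 64.0.0.0/12 (H6) depth=12
  + 69.48.0.0/12 (H5) depth=12
  ? 64.15.128.3  path d0:H2→d1:-→d2:-→d3:-→d4:-→d5:-→d6:-→d7:-→d8:-→d9:-→d10:-→d11:-→d12:H6→d13:-→d14:-→d15:-→d16:-→d17:-→d18:H4  best=H4
  + 0.0.0.0/0 (H3) depth=0
  ? 64.0.63.249  path d0:H3→d1:-→d2:-→d3:-→d4:-→d5:-→d6:-→d7:-→d8:-→d9:-→d10:-→d11:-→d12:H6  best=H6
  + 64.14.0.0/15 (H4) depth=15
  + 64.15.188.240/28 (H1) depth=28
  + 64.15.188.0/24 (H0) depth=24
  + 69.63.206.16/28 (H0) depth=28
  + 69.63.192.0/20 (H4) depth=20
  ? 64.15.188.240  path d0:H3→d1:-→d2:-→d3:-→d4:-→d5:-→d6:-→d7:-→d8:-→d9:-→d10:-→d11:-→d12:H6→d13:-→d14:-→d15:H4→d16:-→d17:-→d18:H4→d19:-→d20:-→d21:-→d22:-→d23:-→d24:H0→d25:-→d26:-→d27:-→d28:H1  best=H1
  + 69.63.206.0/24 (H1) depth=24
  ? 69.63.192.1  path d0:H3→d1:-→d2:-→d3:-→d4:-→d5:-→d6:-→d7:-→d8:-→d9:-→d10:-→d11:-→d12:H5→d13:-→d14:-→d15:-→d16:-→d17:-→d18:-→d19:-→d20:H4  best=H4
  ? 69.63.206.29  path d0:H3→d1:-→d2:-→d3:-→d4:-→d5:-→d6:-→d7:-→d8:-→d9:-→d10:-→d11:-→d12:H5→d13:-→d14:-→d15:-→d16:-→d17:-→d18:-→d19:-→d20:H4→d21:-→d22:-→d23:-→d24:H1→d25:-→d26:-→d27:-→d28:H0  best=H0
  + 69.48.0.0/12 (H5) depth=12
  + 69.48.0.0/12 (H6) depth=12
  ? 69.63.198.179  path d0:H3→d1:-→d2:-→d3:-→d4:-→d5:-→d6:-→d7:-→d8:-→d9:-→d10:-→d11:-→d12:H6→d13:-→d14:-→d15:-→d16:-→d17:-→d18:-→d19:-→d20:H4  best=H4
  + 69.0.0.0/8 (H1) depth=8
  + 69.63.192.0/20 (H2) depth=20
  ? 64.15.129.178  path d0:H3→d1:-→d2:-→d3:-→d4:-→d5:-→d6:-→d7:-→d8:-→d9:-→d10:-→d11:-→d12:H6→d13:-→d14:-→d15:H4→d16:-→d17:-→d18:H4  best=H4
  + 69.63.206.16/28 (H0) depth=28
  ? 69.63.206.18  path d0:H3→d1:-→d2:-→d3:-→d4:-→d5:-→d6:-→d7:-→d8:H1→d9:-→d10:-→d11:-→d12:H6→d13:-→d14:-→d15:-→d16:-→d17:-→d18:-→d19:-→d20:H2→d21:-→d22:-→d23:-→d24:H1→d25:-→d26:-→d27:-→d28:H0  best=H0
  + 64.0.0.0/12 (H5) depth=12
  - 64.15.188.240/28 clear@28
  + 69.63.206.16/28 (H4) depth=28
  + 0.0.0.0/0 (H5) depth=0
  + 69.63.206.16/32 (H3) depth=32
  + 64.0.0.0/4 (H3) depth=4
  ? 69.63.206.16  path d0:H5→d1:-→d2:-→d3:-→d4:H3→d5:-→d6:-→d7:-→d8:H1→d9:-→d10:-→d11:-→d12:H6→d13:-→d14:-→d15:-→d16:-→d17:-→d18:-→d19:-→d20:H2→d21:-→d22:-→d23:-→d24:H1→d25:-→d26:-→d27:-→d28:H4→d29:-→d30:-→d31:-→d32:H3  best=H3
  + 69.63.206.0/27 (H5) depth=27
  + 69.63.192.0/20 (H2) depth=20
  ? 125.55.198.115  path d0:H5→d1:-→d2:-  best=H5

== LOOKUPS ==
["H6","H6","H4","H6","H1","H4","H0","H4","H4","H0","H3","H5"]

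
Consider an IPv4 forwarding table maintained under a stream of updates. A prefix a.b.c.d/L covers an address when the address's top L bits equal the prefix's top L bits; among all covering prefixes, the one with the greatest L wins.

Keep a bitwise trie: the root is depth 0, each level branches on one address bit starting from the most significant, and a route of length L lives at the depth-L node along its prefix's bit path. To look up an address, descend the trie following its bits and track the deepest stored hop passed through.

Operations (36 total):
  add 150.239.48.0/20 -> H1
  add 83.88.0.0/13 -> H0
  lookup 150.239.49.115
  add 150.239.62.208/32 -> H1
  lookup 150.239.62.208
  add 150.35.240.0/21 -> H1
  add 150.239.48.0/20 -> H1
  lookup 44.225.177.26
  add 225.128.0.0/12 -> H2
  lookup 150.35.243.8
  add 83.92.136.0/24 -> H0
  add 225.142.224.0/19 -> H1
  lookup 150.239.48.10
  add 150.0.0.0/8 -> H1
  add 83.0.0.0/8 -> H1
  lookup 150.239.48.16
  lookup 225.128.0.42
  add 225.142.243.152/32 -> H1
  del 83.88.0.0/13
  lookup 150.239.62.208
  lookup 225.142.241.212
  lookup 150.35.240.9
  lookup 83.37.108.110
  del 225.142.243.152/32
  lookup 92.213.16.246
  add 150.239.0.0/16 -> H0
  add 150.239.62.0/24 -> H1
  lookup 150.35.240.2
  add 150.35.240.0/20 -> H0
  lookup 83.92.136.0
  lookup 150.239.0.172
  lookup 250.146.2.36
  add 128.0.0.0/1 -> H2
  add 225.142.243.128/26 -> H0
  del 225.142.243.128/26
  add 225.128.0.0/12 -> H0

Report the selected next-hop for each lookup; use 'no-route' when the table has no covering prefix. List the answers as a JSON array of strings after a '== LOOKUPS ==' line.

Apply in order:
  add 150.239.48.0/20 -> H1 at depth 20
  add 83.88.0.0/13 -> H0 at depth 13
  ? 150.239.49.115  path d0:-→d1:-→d2:-→d3:-→d4:-→d5:-→d6:-→d7:-→d8:-→d9:-→d10:-→d11:-→d12:-→d13:-→d14:-→d15:-→d16:-→d17:-→d18:-→d19:-→d20:H1  best=H1
  add 150.239.62.208/32 -> H1 at depth 32
  ? 150.239.62.208  path d0:-→d1:-→d2:-→d3:-→d4:-→d5:-→d6:-→d7:-→d8:-→d9:-→d10:-→d11:-→d12:-→d13:-→d14:-→d15:-→d16:-→d17:-→d18:-→d19:-→d20:H1→d21:-→d22:-→d23:-→d24:-→d25:-→d26:-→d27:-→d28:-→d29:-→d30:-→d31:-→d32:H1  best=H1
  add 150.35.240.0/21 -> H1 at depth 21
  add 150.239.48.0/20 -> H1 at depth 20
  ? 44.225.177.26  path d0:-→d1:-  best=no-route
  add 225.128.0.0/12 -> H2 at depth 12
  ? 150.35.243.8  path d0:-→d1:-→d2:-→d3:-→d4:-→d5:-→d6:-→d7:-→d8:-→d9:-→d10:-→d11:-→d12:-→d13:-→d14:-→d15:-→d16:-→d17:-→d18:-→d19:-→d20:-→d21:H1  best=H1
  add 83.92.136.0/24 -> H0 at depth 24
  add 225.142.224.0/19 -> H1 at depth 19
  ? 150.239.48.10  path d0:-→d1:-→d2:-→d3:-→d4:-→d5:-→d6:-→d7:-→d8:-→d9:-→d10:-→d11:-→d12:-→d13:-→d14:-→d15:-→d16:-→d17:-→d18:-→d19:-→d20:H1  best=H1
  add 150.0.0.0/8 -> H1 at depth 8
  add 83.0.0.0/8 -> H1 at depth 8
  ? 150.239.48.16  path d0:-→d1:-→d2:-→d3:-→d4:-→d5:-→d6:-→d7:-→d8:H1→d9:-→d10:-→d11:-→d12:-→d13:-→d14:-→d15:-→d16:-→d17:-→d18:-→d19:-→d20:H1  best=H1
  ? 225.128.0.42  path d0:-→d1:-→d2:-→d3:-→d4:-→d5:-→d6:-→d7:-→d8:-→d9:-→d10:-→d11:-→d12:H2  best=H2
  add 225.142.243.152/32 -> H1 at depth 32
  del 83.88.0.0/13 (clear depth 13)
  ? 150.239.62.208  path d0:-→d1:-→d2:-→d3:-→d4:-→d5:-→d6:-→d7:-→d8:H1→d9:-→d10:-→d11:-→d12:-→d13:-→d14:-→d15:-→d16:-→d17:-→d18:-→d19:-→d20:H1→d21:-→d22:-→d23:-→d24:-→d25:-→d26:-→d27:-→d28:-→d29:-→d30:-→d31:-→d32:H1  best=H1
  ? 225.142.241.212  path d0:-→d1:-→d2:-→d3:-→d4:-→d5:-→d6:-→d7:-→d8:-→d9:-→d10:-→d11:-→d12:H2→d13:-→d14:-→d15:-→d16:-→d17:-→d18:-→d19:H1→d20:-→d21:-→d22:-  best=H1
  ? 150.35.240.9  path d0:-→d1:-→d2:-→d3:-→d4:-→d5:-→d6:-→d7:-→d8:H1→d9:-→d10:-→d11:-→d12:-→d13:-→d14:-→d15:-→d16:-→d17:-→d18:-→d19:-→d20:-→d21:H1  best=H1
  ? 83.37.108.110  path d0:-→d1:-→d2:-→d3:-→d4:-→d5:-→d6:-→d7:-→d8:H1→d9:-  best=H1
  del 225.142.243.152/32 (clear depth 32)
  ? 92.213.16.246  path d0:-→d1:-→d2:-→d3:-→d4:-  best=no-route
  add 150.239.0.0/16 -> H0 at depth 16
  add 150.239.62.0/24 -> H1 at depth 24
  ? 150.35.240.2  path d0:-→d1:-→d2:-→d3:-→d4:-→d5:-→d6:-→d7:-→d8:H1→d9:-→d10:-→d11:-→d12:-→d13:-→d14:-→d15:-→d16:-→d17:-→d18:-→d19:-→d20:-→d21:H1  best=H1
  add 150.35.240.0/20 -> H0 at depth 20
  ? 83.92.136.0  path d0:-→d1:-→d2:-→d3:-→d4:-→d5:-→d6:-→d7:-→d8:H1→d9:-→d10:-→d11:-→d12:-→d13:-→d14:-→d15:-→d16:-→d17:-→d18:-→d19:-→d20:-→d21:-→d22:-→d23:-→d24:H0  best=H0
  ? 150.239.0.172  path d0:-→d1:-→d2:-→d3:-→d4:-→d5:-→d6:-→d7:-→d8:H1→d9:-→d10:-→d11:-→d12:-→d13:-→d14:-→d15:-→d16:H0→d17:-→d18:-  best=H0
  ? 250.146.2.36  path d0:-→d1:-→d2:-→d3:-  best=no-route
  add 128.0.0.0/1 -> H2 at depth 1
  add 225.142.243.128/26 -> H0 at depth 26
  del 225.142.243.128/26 (clear depth 26)
  add 225.128.0.0/12 -> H0 at depth 12

== LOOKUPS ==
["H1","H1","no-route","H1","H1","H1","H2","H1","H1","H1","H1","no-route","H1","H0","H0","no-route"]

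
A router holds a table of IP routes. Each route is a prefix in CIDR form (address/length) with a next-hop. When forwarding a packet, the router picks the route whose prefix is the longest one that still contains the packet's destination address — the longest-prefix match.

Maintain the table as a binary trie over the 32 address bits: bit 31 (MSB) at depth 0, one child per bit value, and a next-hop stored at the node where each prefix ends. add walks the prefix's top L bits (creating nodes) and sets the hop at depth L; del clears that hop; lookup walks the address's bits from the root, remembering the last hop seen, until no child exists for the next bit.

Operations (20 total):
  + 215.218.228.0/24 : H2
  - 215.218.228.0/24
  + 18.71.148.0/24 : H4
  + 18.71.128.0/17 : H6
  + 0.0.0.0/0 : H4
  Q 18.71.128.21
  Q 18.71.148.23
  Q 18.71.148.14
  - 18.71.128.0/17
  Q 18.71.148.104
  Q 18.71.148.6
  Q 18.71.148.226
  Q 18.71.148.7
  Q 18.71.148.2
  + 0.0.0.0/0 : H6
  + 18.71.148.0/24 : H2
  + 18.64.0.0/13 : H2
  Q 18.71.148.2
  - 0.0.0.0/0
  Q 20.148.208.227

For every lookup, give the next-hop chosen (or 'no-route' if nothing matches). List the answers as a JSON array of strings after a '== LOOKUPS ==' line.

Apply in order:
  + 215.218.228.0/24 (H2) depth=24
  del 215.218.228.0/24 (clear depth 24)
  + 18.71.148.0/24 (H4) depth=24
  + 18.71.128.0/17 (H6) depth=17
  + 0.0.0.0/0 (H4) depth=0
  lookup 18.71.128.21: bits 0001001001000111100 walk d0:H4→d1:-→d2:-→d3:-→d4:-→d5:-→d6:-→d7:-→d8:-→d9:-→d10:-→d11:-→d12:-→d13:-→d14:-→d15:-→d16:-→d17:H6→d18:-→d19:- -> H6
  lookup 18.71.148.23: bits 000100100100011110010100 walk d0:H4→d1:-→d2:-→d3:-→d4:-→d5:-→d6:-→d7:-→d8:-→d9:-→d10:-→d11:-→d12:-→d13:-→d14:-→d15:-→d16:-→d17:H6→d18:-→d19:-→d20:-→d21:-→d22:-→d23:-→d24:H4 -> H4
  lookup 18.71.148.14: bits 000100100100011110010100 walk d0:H4→d1:-→d2:-→d3:-→d4:-→d5:-→d6:-→d7:-→d8:-→d9:-→d10:-→d11:-→d12:-→d13:-→d14:-→d15:-→d16:-→d17:H6→d18:-→d19:-→d20:-→d21:-→d22:-→d23:-→d24:H4 -> H4
  del 18.71.128.0/17 (clear depth 17)
  lookup 18.71.148.104: bits 000100100100011110010100 walk d0:H4→d1:-→d2:-→d3:-→d4:-→d5:-→d6:-→d7:-→d8:-→d9:-→d10:-→d11:-→d12:-→d13:-→d14:-→d15:-→d16:-→d17:-→d18:-→d19:-→d20:-→d21:-→d22:-→d23:-→d24:H4 -> H4
  lookup 18.71.148.6: bits 000100100100011110010100 walk d0:H4→d1:-→d2:-→d3:-→d4:-→d5:-→d6:-→d7:-→d8:-→d9:-→d10:-→d11:-→d12:-→d13:-→d14:-→d15:-→d16:-→d17:-→d18:-→d19:-→d20:-→d21:-→d22:-→d23:-→d24:H4 -> H4
  lookup 18.71.148.226: bits 000100100100011110010100 walk d0:H4→d1:-→d2:-→d3:-→d4:-→d5:-→d6:-→d7:-→d8:-→d9:-→d10:-→d11:-→d12:-→d13:-→d14:-→d15:-→d16:-→d17:-→d18:-→d19:-→d20:-→d21:-→d22:-→d23:-→d24:H4 -> H4
  lookup 18.71.148.7: bits 000100100100011110010100 walk d0:H4→d1:-→d2:-→d3:-→d4:-→d5:-→d6:-→d7:-→d8:-→d9:-→d10:-→d11:-→d12:-→d13:-→d14:-→d15:-→d16:-→d17:-→d18:-→d19:-→d20:-→d21:-→d22:-→d23:-→d24:H4 -> H4
  lookup 18.71.148.2: bits 000100100100011110010100 walk d0:H4→d1:-→d2:-→d3:-→d4:-→d5:-→d6:-→d7:-→d8:-→d9:-→d10:-→d11:-→d12:-→d13:-→d14:-→d15:-→d16:-→d17:-→d18:-→d19:-→d20:-→d21:-→d22:-→d23:-→d24:H4 -> H4
  + 0.0.0.0/0 (H6) depth=0
  + 18.71.148.0/24 (H2) depth=24
  + 18.64.0.0/13 (H2) depth=13
  lookup 18.71.148.2: bits 000100100100011110010100 walk d0:H6→d1:-→d2:-→d3:-→d4:-→d5:-→d6:-→d7:-→d8:-→d9:-→d10:-→d11:-→d12:-→d13:H2→d14:-→d15:-→d16:-→d17:-→d18:-→d19:-→d20:-→d21:-→d22:-→d23:-→d24:H2 -> H2
  del 0.0.0.0/0 (clear depth 0)
  lookup 20.148.208.227: bits 00010 walk d0:-→d1:-→d2:-→d3:-→d4:-→d5:- -> no-route

== LOOKUPS ==
["H6","H4","H4","H4","H4","H4","H4","H4","H2","no-route"]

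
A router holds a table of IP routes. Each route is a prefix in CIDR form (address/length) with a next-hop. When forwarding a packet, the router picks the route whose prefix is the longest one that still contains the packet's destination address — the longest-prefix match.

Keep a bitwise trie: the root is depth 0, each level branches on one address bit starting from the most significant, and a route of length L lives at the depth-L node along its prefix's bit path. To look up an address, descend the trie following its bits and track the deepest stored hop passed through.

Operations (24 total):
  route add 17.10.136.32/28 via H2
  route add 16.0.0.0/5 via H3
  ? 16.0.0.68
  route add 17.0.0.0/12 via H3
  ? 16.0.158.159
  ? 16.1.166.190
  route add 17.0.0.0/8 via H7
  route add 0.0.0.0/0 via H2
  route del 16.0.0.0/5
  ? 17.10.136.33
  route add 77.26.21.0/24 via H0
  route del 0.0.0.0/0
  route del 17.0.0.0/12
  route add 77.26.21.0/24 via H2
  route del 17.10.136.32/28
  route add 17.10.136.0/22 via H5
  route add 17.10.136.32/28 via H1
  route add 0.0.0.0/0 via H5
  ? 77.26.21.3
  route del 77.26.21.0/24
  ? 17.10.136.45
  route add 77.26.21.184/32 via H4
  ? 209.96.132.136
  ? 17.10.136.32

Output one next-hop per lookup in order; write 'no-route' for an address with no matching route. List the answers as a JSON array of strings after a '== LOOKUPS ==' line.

Trace:
  add 17.10.136.32/28 -> H2 at depth 28
  add 16.0.0.0/5 -> H3 at depth 5
  lookup 16.0.0.68: bits 0001000 walk d0:-→d1:-→d2:-→d3:-→d4:-→d5:H3→d6:-→d7:- -> H3
  add 17.0.0.0/12 -> H3 at depth 12
  lookup 16.0.158.159: bits 0001000 walk d0:-→d1:-→d2:-→d3:-→d4:-→d5:H3→d6:-→d7:- -> H3
  lookup 16.1.166.190: bits 0001000 walk d0:-→d1:-→d2:-→d3:-→d4:-→d5:H3→d6:-→d7:- -> H3
  add 17.0.0.0/8 -> H7 at depth 8
  add 0.0.0.0/0 -> H2 at depth 0
  - 16.0.0.0/5 clear@5
  lookup 17.10.136.33: bits 0001000100001010100010000010 walk d0:H2→d1:-→d2:-→d3:-→d4:-→d5:-→d6:-→d7:-→d8:H7→d9:-→d10:-→d11:-→d12:H3→d13:-→d14:-→d15:-→d16:-→d17:-→d18:-→d19:-→d20:-→d21:-→d22:-→d23:-→d24:-→d25:-→d26:-→d27:-→d28:H2 -> H2
  add 77.26.21.0/24 -> H0 at depth 24
  - 0.0.0.0/0 clear@0
  - 17.0.0.0/12 clear@12
  add 77.26.21.0/24 -> H2 at depth 24
  - 17.10.136.32/28 clear@28
  add 17.10.136.0/22 -> H5 at depth 22
  add 17.10.136.32/28 -> H1 at depth 28
  add 0.0.0.0/0 -> H5 at depth 0
  lookup 77.26.21.3: bits 010011010001101000010101 walk d0:H5→d1:-→d2:-→d3:-→d4:-→d5:-→d6:-→d7:-→d8:-→d9:-→d10:-→d11:-→d12:-→d13:-→d14:-→d15:-→d16:-→d17:-→d18:-→d19:-→d20:-→d21:-→d22:-→d23:-→d24:H2 -> H2
  - 77.26.21.0/24 clear@24
  lookup 17.10.136.45: bits 0001000100001010100010000010 walk d0:H5→d1:-→d2:-→d3:-→d4:-→d5:-→d6:-→d7:-→d8:H7→d9:-→d10:-→d11:-→d12:-→d13:-→d14:-→d15:-→d16:-→d17:-→d18:-→d19:-→d20:-→d21:-→d22:H5→d23:-→d24:-→d25:-→d26:-→d27:-→d28:H1 -> H1
  add 77.26.21.184/32 -> H4 at depth 32
  lookup 209.96.132.136: bits ε walk d0:H5 -> H5
  lookup 17.10.136.32: bits 0001000100001010100010000010 walk d0:H5→d1:-→d2:-→d3:-→d4:-→d5:-→d6:-→d7:-→d8:H7→d9:-→d10:-→d11:-→d12:-→d13:-→d14:-→d15:-→d16:-→d17:-→d18:-→d19:-→d20:-→d21:-→d22:H5→d23:-→d24:-→d25:-→d26:-→d27:-→d28:H1 -> H1

== LOOKUPS ==
["H3","H3","H3","H2","H2","H1","H5","H1"]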